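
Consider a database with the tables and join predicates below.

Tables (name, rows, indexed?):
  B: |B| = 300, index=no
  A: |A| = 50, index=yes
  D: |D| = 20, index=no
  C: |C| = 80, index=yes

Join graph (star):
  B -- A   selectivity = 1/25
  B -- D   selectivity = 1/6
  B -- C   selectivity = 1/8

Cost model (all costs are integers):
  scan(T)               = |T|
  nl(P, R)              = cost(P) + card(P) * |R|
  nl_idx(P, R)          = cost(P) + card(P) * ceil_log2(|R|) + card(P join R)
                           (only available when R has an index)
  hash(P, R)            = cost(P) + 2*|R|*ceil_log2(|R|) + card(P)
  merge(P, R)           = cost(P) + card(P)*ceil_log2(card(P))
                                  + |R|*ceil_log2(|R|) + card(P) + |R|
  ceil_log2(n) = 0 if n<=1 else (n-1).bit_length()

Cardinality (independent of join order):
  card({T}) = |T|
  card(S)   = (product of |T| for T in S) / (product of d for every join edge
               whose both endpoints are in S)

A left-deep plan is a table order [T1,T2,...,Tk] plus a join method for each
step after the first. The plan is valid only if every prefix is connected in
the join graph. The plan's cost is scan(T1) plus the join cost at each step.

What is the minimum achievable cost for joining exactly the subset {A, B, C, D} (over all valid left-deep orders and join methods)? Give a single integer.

Selinger DP over subsets of {A,B,C,D}:
  {B}: scan cost=300, card=300
  {A}: scan cost=50, card=50
  {D}: scan cost=20, card=20
  {C}: scan cost=80, card=80
  {AB}: card=600; try (A,hash)→1200, (A,nl_idx)→2700, (B,merge)→3400, (A,merge)→3650, (B,hash)→5500, (B,nl)→15050 …(+1); best=1200 via (A,hash)
  {BD}: card=1000; try (D,hash)→800, (B,merge)→3140, (D,merge)→3420, (B,hash)→5440, (B,nl)→6020, (D,nl)→6300; best=800 via (D,hash)
  {BC}: card=3000; try (C,hash)→1720, (B,merge)→3720, (C,merge)→3940, (C,nl_idx)→5400, (B,hash)→5560, (B,nl)→24080 …(+1); best=1720 via (C,hash)
  {ABD}: card=2000; try (D,hash)→2000, (A,hash)→2400, (D,merge)→7920, (A,nl_idx)→8800, (A,merge)→12150, (D,nl)→13200 …(+1); best=2000 via (D,hash)
  {ABC}: card=6000; try (C,hash)→2920, (A,hash)→5320, (C,merge)→8440, (C,nl_idx)→11400, (A,nl_idx)→25720, (A,merge)→41070 …(+2); best=2920 via (C,hash)
  {BCD}: card=10000; try (C,hash)→2920, (D,hash)→4920, (C,merge)→12440, (C,nl_idx)→17800, (D,merge)→40840, (D,nl)→61720 …(+1); best=2920 via (C,hash)
  {ABCD}: card=20000; try (C,hash)→5120, (D,hash)→9120, (A,hash)→13520, (C,merge)→26640, (C,nl_idx)→36000, (A,nl_idx)→82920 …(+5); best=5120 via (C,hash)

5120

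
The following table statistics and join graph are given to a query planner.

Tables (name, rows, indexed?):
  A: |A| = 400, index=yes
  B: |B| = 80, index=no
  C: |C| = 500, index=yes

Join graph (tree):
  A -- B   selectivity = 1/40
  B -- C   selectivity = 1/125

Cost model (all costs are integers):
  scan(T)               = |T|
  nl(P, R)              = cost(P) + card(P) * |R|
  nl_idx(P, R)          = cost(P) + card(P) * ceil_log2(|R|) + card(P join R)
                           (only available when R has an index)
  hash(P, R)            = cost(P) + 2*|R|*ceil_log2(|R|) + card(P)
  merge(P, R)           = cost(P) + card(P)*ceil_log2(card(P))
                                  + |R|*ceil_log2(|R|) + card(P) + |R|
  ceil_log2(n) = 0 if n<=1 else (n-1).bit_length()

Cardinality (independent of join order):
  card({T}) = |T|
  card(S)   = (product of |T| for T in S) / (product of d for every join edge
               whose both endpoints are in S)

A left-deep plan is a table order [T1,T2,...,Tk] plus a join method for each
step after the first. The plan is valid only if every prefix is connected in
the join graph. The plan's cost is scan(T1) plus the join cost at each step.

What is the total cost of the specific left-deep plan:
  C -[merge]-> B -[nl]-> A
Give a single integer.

step 1: scan C: cost=500, card=500
step 2: join B via merge
    card(P join B) = 500*80/(125) = 320
    cost = 500 + 500*9 + 80*7 + 500 + 80 = 6140
step 3: join A via nl
    card(P join A) = 320*400/(40) = 3200
    cost = 6140 + 320*400 = 134140

134140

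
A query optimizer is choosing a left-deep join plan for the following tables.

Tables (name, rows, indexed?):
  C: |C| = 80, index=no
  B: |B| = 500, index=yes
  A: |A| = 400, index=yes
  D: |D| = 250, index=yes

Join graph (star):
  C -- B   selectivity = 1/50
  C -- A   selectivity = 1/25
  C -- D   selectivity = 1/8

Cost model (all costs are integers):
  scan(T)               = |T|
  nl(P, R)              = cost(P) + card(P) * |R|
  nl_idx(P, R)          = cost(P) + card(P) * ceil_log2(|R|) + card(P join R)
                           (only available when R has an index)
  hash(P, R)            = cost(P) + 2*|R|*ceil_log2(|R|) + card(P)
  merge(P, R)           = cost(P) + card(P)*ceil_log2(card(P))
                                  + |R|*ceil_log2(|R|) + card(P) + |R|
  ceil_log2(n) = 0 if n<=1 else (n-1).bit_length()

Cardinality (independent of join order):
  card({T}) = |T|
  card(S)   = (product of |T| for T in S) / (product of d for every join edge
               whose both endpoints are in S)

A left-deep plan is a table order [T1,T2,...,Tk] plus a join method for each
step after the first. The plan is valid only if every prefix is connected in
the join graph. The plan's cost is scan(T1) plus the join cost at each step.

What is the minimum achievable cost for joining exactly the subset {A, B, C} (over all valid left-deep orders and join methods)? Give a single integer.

Selinger DP over subsets of {A,B,C}:
  {C}: scan cost=80, card=80
  {B}: scan cost=500, card=500
  {A}: scan cost=400, card=400
  {BC}: card=800; try (B,nl_idx)→1600, (C,hash)→2120, (B,merge)→5720, (C,merge)→6140, (B,hash)→9160, (B,nl)→40080 …(+1); best=1600 via (B,nl_idx)
  {AC}: card=1280; try (C,hash)→1920, (A,nl_idx)→2080, (A,merge)→4720, (C,merge)→5040, (A,hash)→7360, (A,nl)→32080 …(+1); best=1920 via (C,hash)
  {ABC}: card=12800; try (A,hash)→9600, (B,hash)→12200, (A,merge)→14400, (A,nl_idx)→21600, (B,merge)→22280, (B,nl_idx)→26240 …(+2); best=9600 via (A,hash)

9600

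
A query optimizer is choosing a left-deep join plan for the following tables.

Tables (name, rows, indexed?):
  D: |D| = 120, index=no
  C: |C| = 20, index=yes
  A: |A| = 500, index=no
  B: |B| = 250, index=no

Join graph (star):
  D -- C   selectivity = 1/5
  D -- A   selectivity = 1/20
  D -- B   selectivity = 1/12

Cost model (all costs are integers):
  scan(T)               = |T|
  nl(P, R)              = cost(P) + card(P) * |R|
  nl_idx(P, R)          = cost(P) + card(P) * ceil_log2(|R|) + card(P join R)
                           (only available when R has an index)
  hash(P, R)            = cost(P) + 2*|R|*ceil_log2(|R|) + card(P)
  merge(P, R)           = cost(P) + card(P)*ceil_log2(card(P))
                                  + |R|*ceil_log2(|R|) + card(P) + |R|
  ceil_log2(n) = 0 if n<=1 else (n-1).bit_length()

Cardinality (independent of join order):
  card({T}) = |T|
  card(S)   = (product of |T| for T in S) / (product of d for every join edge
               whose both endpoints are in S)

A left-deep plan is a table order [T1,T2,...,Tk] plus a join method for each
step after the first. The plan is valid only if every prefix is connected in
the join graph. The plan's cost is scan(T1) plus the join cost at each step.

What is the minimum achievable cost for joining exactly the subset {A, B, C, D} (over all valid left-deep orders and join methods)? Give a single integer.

Selinger DP over subsets of {A,B,C,D}:
  {D}: scan cost=120, card=120
  {C}: scan cost=20, card=20
  {A}: scan cost=500, card=500
  {B}: scan cost=250, card=250
  {CD}: card=480; try (C,hash)→440, (D,merge)→1100, (C,merge)→1200, (C,nl_idx)→1200, (D,hash)→1720, (D,nl)→2420 …(+1); best=440 via (C,hash)
  {AD}: card=3000; try (D,hash)→2680, (A,merge)→6080, (D,merge)→6460, (A,hash)→9240, (A,nl)→60120, (D,nl)→60500; best=2680 via (D,hash)
  {BD}: card=2500; try (D,hash)→2180, (B,merge)→3330, (D,merge)→3460, (B,hash)→4240, (B,nl)→30120, (D,nl)→30250; best=2180 via (D,hash)
  {ACD}: card=12000; try (C,hash)→5880, (A,hash)→9920, (A,merge)→10240, (C,nl_idx)→29680, (C,merge)→41800, (C,nl)→62680 …(+1); best=5880 via (C,hash)
  {BCD}: card=10000; try (C,hash)→4880, (B,hash)→4920, (B,merge)→7490, (C,nl_idx)→24680, (C,merge)→34800, (C,nl)→52180 …(+1); best=4880 via (C,hash)
  {ABD}: card=62500; try (B,hash)→9680, (A,hash)→13680, (A,merge)→39680, (B,merge)→43930, (B,nl)→752680, (A,nl)→1252180; best=9680 via (B,hash)
  {ABCD}: card=250000; try (B,hash)→21880, (A,hash)→23880, (C,hash)→72380, (A,merge)→159880, (B,merge)→188130, (C,nl_idx)→572180 …(+4); best=21880 via (B,hash)

21880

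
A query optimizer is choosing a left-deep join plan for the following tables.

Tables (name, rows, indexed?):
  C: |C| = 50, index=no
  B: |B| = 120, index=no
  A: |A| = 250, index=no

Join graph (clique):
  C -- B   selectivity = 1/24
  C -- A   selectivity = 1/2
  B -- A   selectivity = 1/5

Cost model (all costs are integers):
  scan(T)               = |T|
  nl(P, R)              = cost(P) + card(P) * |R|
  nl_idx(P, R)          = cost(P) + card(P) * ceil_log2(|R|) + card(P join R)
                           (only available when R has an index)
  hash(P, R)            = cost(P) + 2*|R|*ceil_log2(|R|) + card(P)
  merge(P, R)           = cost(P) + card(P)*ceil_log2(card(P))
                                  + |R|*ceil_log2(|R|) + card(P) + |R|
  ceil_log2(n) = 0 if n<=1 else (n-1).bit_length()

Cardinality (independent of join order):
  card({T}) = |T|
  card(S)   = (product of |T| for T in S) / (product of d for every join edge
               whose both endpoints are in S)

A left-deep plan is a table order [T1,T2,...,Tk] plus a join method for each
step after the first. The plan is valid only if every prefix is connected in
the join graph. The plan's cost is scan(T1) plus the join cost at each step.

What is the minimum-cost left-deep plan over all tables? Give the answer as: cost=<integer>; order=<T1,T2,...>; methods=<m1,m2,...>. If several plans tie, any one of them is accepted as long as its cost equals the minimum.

cost=5090; order=B,C,A; methods=hash,hash

Selinger DP (subsets sized 1..n):
  {C}: scan cost=50, card=50
  {B}: scan cost=120, card=120
  {A}: scan cost=250, card=250
  {BC}: card=250; try (C,hash)→840, (B,merge)→1360, (C,merge)→1430, (B,hash)→1780, (B,nl)→6050, (C,nl)→6120; best=840 via (C,hash)
  {AC}: card=6250; try (C,hash)→1100, (A,merge)→2650, (C,merge)→2850, (A,hash)→4100, (A,nl)→12550, (C,nl)→12750; best=1100 via (C,hash)
  {AB}: card=6000; try (B,hash)→2180, (A,merge)→3330, (B,merge)→3460, (A,hash)→4240, (A,nl)→30120, (B,nl)→30250; best=2180 via (B,hash)
  {ABC}: card=6250; try (A,hash)→5090, (A,merge)→5340, (C,hash)→8780, (B,hash)→9030, (A,nl)→63340, (C,merge)→86530 …(+3); best=5090 via (A,hash)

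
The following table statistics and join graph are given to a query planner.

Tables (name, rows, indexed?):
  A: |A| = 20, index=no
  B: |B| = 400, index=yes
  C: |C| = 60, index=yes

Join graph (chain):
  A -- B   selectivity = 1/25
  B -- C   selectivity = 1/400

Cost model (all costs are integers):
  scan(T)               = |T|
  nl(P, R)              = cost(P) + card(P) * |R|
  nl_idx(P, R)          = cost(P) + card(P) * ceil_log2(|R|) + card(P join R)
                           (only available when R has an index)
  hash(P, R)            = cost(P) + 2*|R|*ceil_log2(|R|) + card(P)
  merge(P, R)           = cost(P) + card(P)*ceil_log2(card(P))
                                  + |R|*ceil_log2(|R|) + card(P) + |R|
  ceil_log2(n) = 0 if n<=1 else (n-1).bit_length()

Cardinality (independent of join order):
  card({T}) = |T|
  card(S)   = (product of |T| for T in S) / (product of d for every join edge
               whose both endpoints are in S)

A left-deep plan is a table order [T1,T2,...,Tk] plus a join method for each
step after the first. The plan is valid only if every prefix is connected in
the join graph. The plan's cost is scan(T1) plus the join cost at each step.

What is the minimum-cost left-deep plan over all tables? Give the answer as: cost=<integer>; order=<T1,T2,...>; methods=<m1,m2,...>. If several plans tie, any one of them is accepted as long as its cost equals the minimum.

cost=920; order=C,B,A; methods=nl_idx,hash

Selinger DP (subsets sized 1..n):
  {A}: scan cost=20, card=20
  {B}: scan cost=400, card=400
  {C}: scan cost=60, card=60
  {AB}: card=320; try (B,nl_idx)→520, (A,hash)→1000, (B,merge)→4140, (A,merge)→4520, (B,hash)→7240, (B,nl)→8020 …(+1); best=520 via (B,nl_idx)
  {BC}: card=60; try (B,nl_idx)→660, (C,hash)→1520, (C,nl_idx)→2860, (B,merge)→4480, (C,merge)→4820, (B,hash)→7320 …(+2); best=660 via (B,nl_idx)
  {ABC}: card=48; try (A,hash)→920, (A,merge)→1200, (C,hash)→1560, (A,nl)→1860, (C,nl_idx)→2488, (C,merge)→4140 …(+1); best=920 via (A,hash)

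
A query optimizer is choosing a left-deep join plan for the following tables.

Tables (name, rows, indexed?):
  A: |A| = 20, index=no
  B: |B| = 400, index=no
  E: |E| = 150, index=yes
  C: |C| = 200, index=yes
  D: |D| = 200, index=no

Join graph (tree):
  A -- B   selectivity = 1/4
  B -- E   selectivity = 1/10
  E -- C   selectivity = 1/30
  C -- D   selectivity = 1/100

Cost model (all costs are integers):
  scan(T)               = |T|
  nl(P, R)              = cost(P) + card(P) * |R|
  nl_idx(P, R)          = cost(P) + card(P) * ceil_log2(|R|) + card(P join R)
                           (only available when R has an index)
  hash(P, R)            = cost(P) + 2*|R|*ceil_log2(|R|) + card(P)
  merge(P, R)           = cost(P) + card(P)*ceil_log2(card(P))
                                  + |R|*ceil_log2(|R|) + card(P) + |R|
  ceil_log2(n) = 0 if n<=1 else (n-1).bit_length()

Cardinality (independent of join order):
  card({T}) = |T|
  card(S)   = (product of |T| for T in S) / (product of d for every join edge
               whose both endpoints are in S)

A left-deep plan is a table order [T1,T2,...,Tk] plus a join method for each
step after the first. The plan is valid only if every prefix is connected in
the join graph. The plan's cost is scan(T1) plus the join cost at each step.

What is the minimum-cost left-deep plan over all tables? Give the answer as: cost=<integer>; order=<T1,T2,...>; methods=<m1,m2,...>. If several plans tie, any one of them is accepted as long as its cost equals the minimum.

Selinger DP (subsets sized 1..n):
  {A}: scan cost=20, card=20
  {B}: scan cost=400, card=400
  {E}: scan cost=150, card=150
  {C}: scan cost=200, card=200
  {D}: scan cost=200, card=200
  {AB}: card=2000; try (A,hash)→1000, (B,merge)→4140, (A,merge)→4520, (B,hash)→7240, (B,nl)→8020, (A,nl)→8400; best=1000 via (A,hash)
  {BE}: card=6000; try (E,hash)→3200, (B,merge)→5500, (E,merge)→5750, (B,hash)→7500, (E,nl_idx)→9600, (B,nl)→60150 …(+1); best=3200 via (E,hash)
  {CE}: card=1000; try (C,nl_idx)→2350, (E,hash)→2800, (E,nl_idx)→2800, (C,merge)→3300, (E,merge)→3350, (C,hash)→3500 …(+2); best=2350 via (C,nl_idx)
  {CD}: card=400; try (C,nl_idx)→2200, (D,hash)→3600, (C,hash)→3600, (D,merge)→3800, (C,merge)→3800, (D,nl)→40200 …(+1); best=2200 via (C,nl_idx)
  {ABE}: card=30000; try (E,hash)→5400, (A,hash)→9400, (E,merge)→26350, (E,nl_idx)→47000, (A,merge)→87320, (A,nl)→123200 …(+1); best=5400 via (E,hash)
  {BCE}: card=40000; try (B,hash)→10550, (C,hash)→12400, (B,merge)→17350, (C,merge)→89000, (C,nl_idx)→91200, (B,nl)→402350 …(+1); best=10550 via (B,hash)
  {CDE}: card=2000; try (E,hash)→5000, (D,hash)→6550, (E,nl_idx)→7400, (E,merge)→7550, (D,merge)→15150, (E,nl)→62200 …(+1); best=5000 via (E,hash)
  {ABCE}: card=200000; try (C,hash)→38600, (A,hash)→50750, (C,nl_idx)→445400, (C,merge)→487200, (A,merge)→690670, (A,nl)→810550 …(+1); best=38600 via (C,hash)
  {BCDE}: card=80000; try (B,hash)→14200, (B,merge)→33000, (D,hash)→53750, (D,merge)→692350, (B,nl)→805000, (D,nl)→8010550; best=14200 via (B,hash)
  {ABCDE}: card=400000; try (A,hash)→94400, (D,hash)→241800, (A,merge)→1454320, (A,nl)→1614200, (D,merge)→3840400, (D,nl)→40038600; best=94400 via (A,hash)

cost=94400; order=D,C,E,B,A; methods=nl_idx,hash,hash,hash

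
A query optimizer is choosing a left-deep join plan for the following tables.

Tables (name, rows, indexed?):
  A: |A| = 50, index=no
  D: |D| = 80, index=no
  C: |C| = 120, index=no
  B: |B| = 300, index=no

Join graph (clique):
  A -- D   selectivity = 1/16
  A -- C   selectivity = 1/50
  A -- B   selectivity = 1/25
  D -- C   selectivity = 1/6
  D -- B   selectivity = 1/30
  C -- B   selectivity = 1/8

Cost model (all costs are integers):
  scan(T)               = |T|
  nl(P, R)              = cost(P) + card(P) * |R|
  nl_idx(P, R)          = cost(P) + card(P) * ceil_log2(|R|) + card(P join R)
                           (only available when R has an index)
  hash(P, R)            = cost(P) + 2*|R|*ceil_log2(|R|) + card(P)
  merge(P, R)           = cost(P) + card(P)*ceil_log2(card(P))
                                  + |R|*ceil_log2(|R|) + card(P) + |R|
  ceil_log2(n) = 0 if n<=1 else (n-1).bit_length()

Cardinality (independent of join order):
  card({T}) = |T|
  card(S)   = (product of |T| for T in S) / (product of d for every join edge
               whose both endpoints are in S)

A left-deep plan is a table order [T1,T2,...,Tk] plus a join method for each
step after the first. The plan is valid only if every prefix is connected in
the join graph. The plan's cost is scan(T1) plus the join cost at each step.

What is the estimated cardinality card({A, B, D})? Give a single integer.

Tables in S: A(50), B(300), D(80)
Edges inside S: A-D(d=16), A-B(d=25), D-B(d=30)
numerator = 50 * 300 * 80 = 1200000
denominator = 16 * 25 * 30 = 12000
card(S) = 1200000 / 12000 = 100

100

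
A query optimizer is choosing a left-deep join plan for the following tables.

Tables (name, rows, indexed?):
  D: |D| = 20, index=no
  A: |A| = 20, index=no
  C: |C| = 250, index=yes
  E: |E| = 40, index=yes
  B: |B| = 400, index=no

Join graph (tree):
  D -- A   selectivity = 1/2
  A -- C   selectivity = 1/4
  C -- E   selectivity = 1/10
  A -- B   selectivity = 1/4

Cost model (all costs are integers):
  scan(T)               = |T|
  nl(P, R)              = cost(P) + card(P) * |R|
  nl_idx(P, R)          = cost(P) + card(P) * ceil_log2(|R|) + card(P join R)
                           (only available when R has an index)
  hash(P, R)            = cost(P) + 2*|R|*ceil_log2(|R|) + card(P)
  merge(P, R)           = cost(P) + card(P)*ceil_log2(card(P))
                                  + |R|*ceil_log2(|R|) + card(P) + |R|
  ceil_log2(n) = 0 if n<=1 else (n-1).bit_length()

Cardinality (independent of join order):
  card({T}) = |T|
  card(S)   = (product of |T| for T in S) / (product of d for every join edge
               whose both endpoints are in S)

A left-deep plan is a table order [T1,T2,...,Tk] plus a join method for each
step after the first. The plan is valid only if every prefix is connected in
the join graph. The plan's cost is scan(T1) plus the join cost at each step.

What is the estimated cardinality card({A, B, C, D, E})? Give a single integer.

Tables in S: A(20), B(400), C(250), D(20), E(40)
Edges inside S: D-A(d=2), A-C(d=4), C-E(d=10), A-B(d=4)
numerator = 20 * 400 * 250 * 20 * 40 = 1600000000
denominator = 2 * 4 * 10 * 4 = 320
card(S) = 1600000000 / 320 = 5000000

5000000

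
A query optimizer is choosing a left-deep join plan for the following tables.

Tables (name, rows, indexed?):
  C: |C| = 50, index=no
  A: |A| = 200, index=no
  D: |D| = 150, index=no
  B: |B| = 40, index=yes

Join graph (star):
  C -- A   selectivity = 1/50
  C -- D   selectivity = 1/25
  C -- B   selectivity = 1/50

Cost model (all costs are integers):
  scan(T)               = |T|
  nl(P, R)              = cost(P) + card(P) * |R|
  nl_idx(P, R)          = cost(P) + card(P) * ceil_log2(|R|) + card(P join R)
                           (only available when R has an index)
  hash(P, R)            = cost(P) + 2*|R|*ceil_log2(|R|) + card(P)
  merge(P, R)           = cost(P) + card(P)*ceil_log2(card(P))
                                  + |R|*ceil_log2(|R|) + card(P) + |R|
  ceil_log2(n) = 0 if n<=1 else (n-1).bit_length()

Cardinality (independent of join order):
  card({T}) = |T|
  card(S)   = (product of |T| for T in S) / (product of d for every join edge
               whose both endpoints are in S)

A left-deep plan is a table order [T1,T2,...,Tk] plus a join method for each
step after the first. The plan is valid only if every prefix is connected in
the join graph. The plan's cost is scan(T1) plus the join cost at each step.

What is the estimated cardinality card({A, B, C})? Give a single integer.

Tables in S: A(200), B(40), C(50)
Edges inside S: C-A(d=50), C-B(d=50)
numerator = 200 * 40 * 50 = 400000
denominator = 50 * 50 = 2500
card(S) = 400000 / 2500 = 160

160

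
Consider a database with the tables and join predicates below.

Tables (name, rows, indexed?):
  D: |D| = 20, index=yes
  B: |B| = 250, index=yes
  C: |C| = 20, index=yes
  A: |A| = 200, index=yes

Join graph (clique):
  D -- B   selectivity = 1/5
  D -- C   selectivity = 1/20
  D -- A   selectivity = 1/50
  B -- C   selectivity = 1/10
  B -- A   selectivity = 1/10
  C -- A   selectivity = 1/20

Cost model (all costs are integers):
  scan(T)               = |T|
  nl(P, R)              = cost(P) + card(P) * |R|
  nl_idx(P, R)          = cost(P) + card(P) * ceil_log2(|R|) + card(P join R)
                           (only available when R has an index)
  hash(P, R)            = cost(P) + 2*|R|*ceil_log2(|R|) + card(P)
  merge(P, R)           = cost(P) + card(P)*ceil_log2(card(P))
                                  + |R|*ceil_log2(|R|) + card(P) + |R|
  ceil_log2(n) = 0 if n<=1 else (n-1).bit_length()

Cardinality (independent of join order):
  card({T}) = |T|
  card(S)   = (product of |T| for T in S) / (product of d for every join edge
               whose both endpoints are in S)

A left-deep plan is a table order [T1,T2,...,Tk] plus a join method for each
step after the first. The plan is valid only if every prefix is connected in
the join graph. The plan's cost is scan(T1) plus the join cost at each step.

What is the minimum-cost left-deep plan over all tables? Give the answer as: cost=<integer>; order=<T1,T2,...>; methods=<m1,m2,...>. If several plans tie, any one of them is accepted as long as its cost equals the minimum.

cost=338; order=C,D,A,B; methods=nl_idx,nl_idx,nl_idx

Selinger DP (subsets sized 1..n):
  {D}: scan cost=20, card=20
  {B}: scan cost=250, card=250
  {C}: scan cost=20, card=20
  {A}: scan cost=200, card=200
  {BD}: card=1000; try (D,hash)→700, (B,nl_idx)→1180, (B,merge)→2390, (D,nl_idx)→2500, (D,merge)→2620, (B,hash)→4040 …(+2); best=700 via (D,hash)
  {CD}: card=20; try (D,nl_idx)→140, (C,nl_idx)→140, (D,hash)→240, (C,hash)→240, (D,merge)→260, (C,merge)→260 …(+2); best=140 via (D,nl_idx)
  {AD}: card=80; try (A,nl_idx)→260, (D,hash)→600, (D,nl_idx)→1280, (A,merge)→1940, (D,merge)→2120, (A,hash)→3240 …(+2); best=260 via (A,nl_idx)
  {BC}: card=500; try (B,nl_idx)→680, (C,hash)→700, (C,nl_idx)→2000, (B,merge)→2390, (C,merge)→2620, (B,hash)→4040 …(+2); best=680 via (B,nl_idx)
  {AB}: card=5000; try (A,hash)→3700, (B,merge)→4250, (A,merge)→4300, (B,hash)→4400, (B,nl_idx)→6800, (A,nl_idx)→7250 …(+2); best=3700 via (A,hash)
  {AC}: card=200; try (A,nl_idx)→380, (C,hash)→600, (C,nl_idx)→1400, (A,merge)→1940, (C,merge)→2120, (A,hash)→3240 …(+2); best=380 via (A,nl_idx)
  {BCD}: card=100; try (B,nl_idx)→400, (D,hash)→1380, (C,hash)→1900, (B,merge)→2510, (D,nl_idx)→3280, (B,hash)→4160 …(+6); best=400 via (B,nl_idx)
  {ABD}: card=400; try (B,nl_idx)→1300, (B,merge)→3150, (B,hash)→4340, (A,hash)→4900, (D,hash)→8900, (A,nl_idx)→9100 …(+6); best=1300 via (B,nl_idx)
  {ACD}: card=4; try (A,nl_idx)→304, (C,hash)→540, (C,nl_idx)→664, (D,hash)→780, (C,merge)→1020, (D,nl_idx)→1384 …(+6); best=304 via (A,nl_idx)
  {ABC}: card=500; try (B,nl_idx)→2480, (A,hash)→4380, (B,merge)→4430, (B,hash)→4580, (A,nl_idx)→5180, (A,merge)→7480 …(+6); best=2480 via (B,nl_idx)
  {ABCD}: card=2; try (B,nl_idx)→338, (A,nl_idx)→1202, (B,nl)→1304, (C,hash)→1900, (B,merge)→2566, (A,merge)→3000 …(+10); best=338 via (B,nl_idx)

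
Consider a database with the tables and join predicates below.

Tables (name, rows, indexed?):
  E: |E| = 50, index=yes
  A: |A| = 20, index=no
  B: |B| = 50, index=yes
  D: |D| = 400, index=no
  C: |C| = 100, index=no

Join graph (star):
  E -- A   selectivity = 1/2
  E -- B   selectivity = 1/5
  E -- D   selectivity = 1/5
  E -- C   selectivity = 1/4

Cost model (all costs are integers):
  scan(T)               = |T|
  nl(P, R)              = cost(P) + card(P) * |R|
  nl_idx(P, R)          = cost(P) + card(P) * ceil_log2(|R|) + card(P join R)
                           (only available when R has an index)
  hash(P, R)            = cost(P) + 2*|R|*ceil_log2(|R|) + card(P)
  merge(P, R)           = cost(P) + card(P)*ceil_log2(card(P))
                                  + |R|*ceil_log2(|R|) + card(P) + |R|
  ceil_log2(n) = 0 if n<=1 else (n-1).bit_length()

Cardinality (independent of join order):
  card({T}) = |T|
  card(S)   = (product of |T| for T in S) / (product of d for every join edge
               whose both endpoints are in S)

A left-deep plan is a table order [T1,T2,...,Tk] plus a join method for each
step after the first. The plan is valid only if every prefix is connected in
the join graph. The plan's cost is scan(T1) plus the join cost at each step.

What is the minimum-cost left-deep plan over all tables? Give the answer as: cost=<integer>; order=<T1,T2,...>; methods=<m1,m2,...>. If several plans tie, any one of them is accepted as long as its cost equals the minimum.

cost=140000; order=E,A,B,C,D; methods=hash,hash,hash,hash

Selinger DP (subsets sized 1..n):
  {E}: scan cost=50, card=50
  {A}: scan cost=20, card=20
  {B}: scan cost=50, card=50
  {D}: scan cost=400, card=400
  {C}: scan cost=100, card=100
  {AE}: card=500; try (A,hash)→300, (E,merge)→490, (A,merge)→520, (E,hash)→640, (E,nl_idx)→640, (E,nl)→1020 …(+1); best=300 via (A,hash)
  {BE}: card=500; try (E,hash)→700, (B,hash)→700, (E,merge)→750, (B,merge)→750, (E,nl_idx)→850, (B,nl_idx)→850 …(+2); best=700 via (E,hash)
  {DE}: card=4000; try (E,hash)→1400, (D,merge)→4400, (E,merge)→4750, (E,nl_idx)→6800, (D,hash)→7300, (D,nl)→20050 …(+1); best=1400 via (E,hash)
  {CE}: card=1250; try (E,hash)→800, (C,merge)→1200, (E,merge)→1250, (C,hash)→1500, (E,nl_idx)→1950, (C,nl)→5050 …(+1); best=800 via (E,hash)
  {ABE}: card=5000; try (B,hash)→1400, (A,hash)→1400, (B,merge)→5650, (A,merge)→5820, (B,nl_idx)→8300, (A,nl)→10700 …(+1); best=1400 via (B,hash)
  {ADE}: card=40000; try (A,hash)→5600, (D,hash)→8000, (D,merge)→9300, (A,merge)→53520, (A,nl)→81400, (D,nl)→200300; best=5600 via (A,hash)
  {ACE}: card=12500; try (C,hash)→2200, (A,hash)→2250, (C,merge)→6100, (A,merge)→15920, (A,nl)→25800, (C,nl)→50300; best=2200 via (C,hash)
  {BDE}: card=40000; try (B,hash)→6000, (D,hash)→8400, (D,merge)→9700, (B,merge)→53750, (B,nl_idx)→65400, (D,nl)→200700 …(+1); best=6000 via (B,hash)
  {BCE}: card=12500; try (C,hash)→2600, (B,hash)→2650, (C,merge)→6500, (B,merge)→16150, (B,nl_idx)→20800, (C,nl)→50700 …(+1); best=2600 via (C,hash)
  {CDE}: card=100000; try (C,hash)→6800, (D,hash)→9250, (D,merge)→19800, (C,merge)→54200, (C,nl)→401400, (D,nl)→500800; best=6800 via (C,hash)
  {ABDE}: card=400000; try (D,hash)→13600, (B,hash)→46200, (A,hash)→46200, (D,merge)→75400, (B,nl_idx)→645600, (B,merge)→685950 …(+4); best=13600 via (D,hash)
  {ABCE}: card=125000; try (C,hash)→7800, (B,hash)→15300, (A,hash)→15300, (C,merge)→72200, (B,merge)→190050, (A,merge)→190220 …(+4); best=7800 via (C,hash)
  {ACDE}: card=1000000; try (D,hash)→21900, (C,hash)→47000, (A,hash)→107000, (D,merge)→193700, (C,merge)→686400, (A,merge)→1806920 …(+3); best=21900 via (D,hash)
  {BCDE}: card=1000000; try (D,hash)→22300, (C,hash)→47400, (B,hash)→107400, (D,merge)→194100, (C,merge)→686800, (B,nl_idx)→1606800 …(+4); best=22300 via (D,hash)
  {ABCDE}: card=10000000; try (D,hash)→140000, (C,hash)→415000, (B,hash)→1022500, (A,hash)→1022500, (D,merge)→2261800, (C,merge)→8014400 …(+7); best=140000 via (D,hash)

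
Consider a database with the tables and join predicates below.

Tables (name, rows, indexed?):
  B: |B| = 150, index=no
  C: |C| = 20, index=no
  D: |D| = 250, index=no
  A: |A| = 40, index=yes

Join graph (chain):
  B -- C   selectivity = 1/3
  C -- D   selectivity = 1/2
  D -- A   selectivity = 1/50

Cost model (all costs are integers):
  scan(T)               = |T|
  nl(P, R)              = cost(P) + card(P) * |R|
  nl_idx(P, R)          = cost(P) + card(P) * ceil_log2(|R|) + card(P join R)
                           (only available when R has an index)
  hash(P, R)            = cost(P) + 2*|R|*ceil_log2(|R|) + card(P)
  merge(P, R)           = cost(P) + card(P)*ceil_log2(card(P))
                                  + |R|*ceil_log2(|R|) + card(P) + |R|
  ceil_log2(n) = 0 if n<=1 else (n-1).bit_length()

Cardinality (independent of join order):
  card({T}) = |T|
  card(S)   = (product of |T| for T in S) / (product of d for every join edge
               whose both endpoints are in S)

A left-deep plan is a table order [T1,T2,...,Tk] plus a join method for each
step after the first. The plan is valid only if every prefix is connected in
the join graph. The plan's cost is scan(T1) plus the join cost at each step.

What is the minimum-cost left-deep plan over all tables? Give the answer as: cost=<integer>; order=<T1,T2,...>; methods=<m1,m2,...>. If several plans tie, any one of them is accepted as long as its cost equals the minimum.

Selinger DP (subsets sized 1..n):
  {B}: scan cost=150, card=150
  {C}: scan cost=20, card=20
  {D}: scan cost=250, card=250
  {A}: scan cost=40, card=40
  {BC}: card=1000; try (C,hash)→500, (B,merge)→1490, (C,merge)→1620, (B,hash)→2440, (B,nl)→3020, (C,nl)→3150; best=500 via (C,hash)
  {CD}: card=2500; try (C,hash)→700, (D,merge)→2390, (C,merge)→2620, (D,hash)→4040, (D,nl)→5020, (C,nl)→5250; best=700 via (C,hash)
  {AD}: card=200; try (A,hash)→980, (A,nl_idx)→1950, (D,merge)→2570, (A,merge)→2780, (D,hash)→4080, (D,nl)→10040 …(+1); best=980 via (A,hash)
  {BCD}: card=125000; try (D,hash)→5500, (B,hash)→5600, (D,merge)→13750, (B,merge)→34550, (D,nl)→250500, (B,nl)→375700; best=5500 via (D,hash)
  {ACD}: card=2000; try (C,hash)→1380, (C,merge)→2900, (A,hash)→3680, (C,nl)→4980, (A,nl_idx)→17700, (A,merge)→33480 …(+1); best=1380 via (C,hash)
  {ABCD}: card=100000; try (B,hash)→5780, (B,merge)→26730, (A,hash)→130980, (B,nl)→301380, (A,nl_idx)→855500, (A,merge)→2255780 …(+1); best=5780 via (B,hash)

cost=5780; order=D,A,C,B; methods=hash,hash,hash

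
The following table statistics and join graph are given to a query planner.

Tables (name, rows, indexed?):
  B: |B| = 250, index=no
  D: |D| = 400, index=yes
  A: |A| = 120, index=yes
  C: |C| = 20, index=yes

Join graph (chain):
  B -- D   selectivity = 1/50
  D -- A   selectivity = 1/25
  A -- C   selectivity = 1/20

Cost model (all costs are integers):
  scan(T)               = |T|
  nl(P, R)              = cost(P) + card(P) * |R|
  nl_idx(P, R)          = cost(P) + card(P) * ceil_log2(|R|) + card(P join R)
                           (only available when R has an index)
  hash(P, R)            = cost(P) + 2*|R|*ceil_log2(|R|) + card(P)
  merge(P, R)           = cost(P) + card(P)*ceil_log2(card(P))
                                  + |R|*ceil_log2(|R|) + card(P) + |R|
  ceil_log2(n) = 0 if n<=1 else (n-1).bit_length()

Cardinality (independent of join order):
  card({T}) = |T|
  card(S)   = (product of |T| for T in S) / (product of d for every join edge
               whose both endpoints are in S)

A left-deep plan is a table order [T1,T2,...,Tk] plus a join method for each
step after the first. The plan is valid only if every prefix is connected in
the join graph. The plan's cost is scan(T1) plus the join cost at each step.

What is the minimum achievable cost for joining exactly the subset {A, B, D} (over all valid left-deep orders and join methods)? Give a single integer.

Selinger DP over subsets of {A,B,D}:
  {B}: scan cost=250, card=250
  {D}: scan cost=400, card=400
  {A}: scan cost=120, card=120
  {BD}: card=2000; try (D,nl_idx)→4500, (B,hash)→4800, (D,merge)→6500, (B,merge)→6650, (D,hash)→7700, (D,nl)→100250 …(+1); best=4500 via (D,nl_idx)
  {AD}: card=1920; try (A,hash)→2480, (D,nl_idx)→3120, (D,merge)→5080, (A,nl_idx)→5120, (A,merge)→5360, (D,hash)→7440 …(+2); best=2480 via (A,hash)
  {ABD}: card=9600; try (A,hash)→8180, (B,hash)→8400, (B,merge)→27770, (A,nl_idx)→28100, (A,merge)→29460, (A,nl)→244500 …(+1); best=8180 via (A,hash)

8180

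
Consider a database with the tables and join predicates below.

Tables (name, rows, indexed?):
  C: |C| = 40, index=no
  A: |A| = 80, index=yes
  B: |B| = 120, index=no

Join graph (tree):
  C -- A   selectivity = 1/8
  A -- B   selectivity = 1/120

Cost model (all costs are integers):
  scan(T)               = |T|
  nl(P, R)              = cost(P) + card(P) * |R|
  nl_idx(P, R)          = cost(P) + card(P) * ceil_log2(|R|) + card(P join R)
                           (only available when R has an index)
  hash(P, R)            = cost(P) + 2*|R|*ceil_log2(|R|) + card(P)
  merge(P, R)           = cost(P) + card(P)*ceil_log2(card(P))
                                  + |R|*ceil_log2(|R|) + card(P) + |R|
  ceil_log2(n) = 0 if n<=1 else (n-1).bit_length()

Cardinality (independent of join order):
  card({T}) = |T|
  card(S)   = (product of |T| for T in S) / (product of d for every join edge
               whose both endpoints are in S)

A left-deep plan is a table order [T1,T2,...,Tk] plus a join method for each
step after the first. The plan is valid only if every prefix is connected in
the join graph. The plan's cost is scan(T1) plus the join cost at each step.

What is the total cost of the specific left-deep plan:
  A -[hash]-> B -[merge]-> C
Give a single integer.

2760

step 1: scan A: cost=80, card=80
step 2: join B via hash
    card(P join B) = 80*120/(120) = 80
    cost = 80 + 2*120*7 + 80 = 1840
step 3: join C via merge
    card(P join C) = 80*40/(8) = 400
    cost = 1840 + 80*7 + 40*6 + 80 + 40 = 2760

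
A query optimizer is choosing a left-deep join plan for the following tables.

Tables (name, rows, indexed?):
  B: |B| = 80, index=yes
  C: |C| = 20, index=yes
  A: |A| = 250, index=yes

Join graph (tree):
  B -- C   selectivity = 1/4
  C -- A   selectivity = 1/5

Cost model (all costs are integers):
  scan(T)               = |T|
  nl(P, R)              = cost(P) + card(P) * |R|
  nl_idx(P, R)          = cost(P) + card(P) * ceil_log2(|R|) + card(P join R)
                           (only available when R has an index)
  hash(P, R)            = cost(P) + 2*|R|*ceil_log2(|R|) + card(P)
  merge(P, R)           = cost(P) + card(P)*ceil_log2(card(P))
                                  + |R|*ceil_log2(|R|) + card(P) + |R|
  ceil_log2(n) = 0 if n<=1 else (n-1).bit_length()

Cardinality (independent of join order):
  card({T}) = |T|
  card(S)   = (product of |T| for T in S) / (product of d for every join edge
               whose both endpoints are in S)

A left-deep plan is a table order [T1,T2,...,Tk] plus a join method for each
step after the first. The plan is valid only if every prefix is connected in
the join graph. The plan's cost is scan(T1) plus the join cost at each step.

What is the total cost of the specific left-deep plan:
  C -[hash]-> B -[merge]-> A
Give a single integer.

step 1: scan C: cost=20, card=20
step 2: join B via hash
    card(P join B) = 20*80/(4) = 400
    cost = 20 + 2*80*7 + 20 = 1160
step 3: join A via merge
    card(P join A) = 400*250/(5) = 20000
    cost = 1160 + 400*9 + 250*8 + 400 + 250 = 7410

7410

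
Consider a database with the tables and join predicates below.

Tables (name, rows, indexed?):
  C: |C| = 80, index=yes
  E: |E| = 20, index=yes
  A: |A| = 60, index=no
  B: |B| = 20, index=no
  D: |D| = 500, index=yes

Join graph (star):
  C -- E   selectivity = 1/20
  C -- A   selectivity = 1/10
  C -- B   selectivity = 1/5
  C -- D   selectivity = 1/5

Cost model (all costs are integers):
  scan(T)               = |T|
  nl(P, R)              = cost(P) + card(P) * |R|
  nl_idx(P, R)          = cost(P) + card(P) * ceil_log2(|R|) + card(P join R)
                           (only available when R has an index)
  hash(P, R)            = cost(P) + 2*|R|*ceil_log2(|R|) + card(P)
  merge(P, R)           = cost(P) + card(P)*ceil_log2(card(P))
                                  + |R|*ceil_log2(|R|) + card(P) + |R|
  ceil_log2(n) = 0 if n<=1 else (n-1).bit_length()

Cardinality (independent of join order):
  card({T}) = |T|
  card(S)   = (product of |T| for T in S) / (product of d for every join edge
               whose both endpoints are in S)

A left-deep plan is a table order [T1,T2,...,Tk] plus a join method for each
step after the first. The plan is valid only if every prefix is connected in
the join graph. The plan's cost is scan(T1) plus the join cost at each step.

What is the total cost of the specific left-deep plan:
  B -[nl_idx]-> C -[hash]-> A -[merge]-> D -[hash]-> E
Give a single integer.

221760

step 1: scan B: cost=20, card=20
step 2: join C via nl_idx
    card(P join C) = 20*80/(5) = 320
    cost = 20 + 20*7 + 320 = 480
step 3: join A via hash
    card(P join A) = 320*60/(10) = 1920
    cost = 480 + 2*60*6 + 320 = 1520
step 4: join D via merge
    card(P join D) = 1920*500/(5) = 192000
    cost = 1520 + 1920*11 + 500*9 + 1920 + 500 = 29560
step 5: join E via hash
    card(P join E) = 192000*20/(20) = 192000
    cost = 29560 + 2*20*5 + 192000 = 221760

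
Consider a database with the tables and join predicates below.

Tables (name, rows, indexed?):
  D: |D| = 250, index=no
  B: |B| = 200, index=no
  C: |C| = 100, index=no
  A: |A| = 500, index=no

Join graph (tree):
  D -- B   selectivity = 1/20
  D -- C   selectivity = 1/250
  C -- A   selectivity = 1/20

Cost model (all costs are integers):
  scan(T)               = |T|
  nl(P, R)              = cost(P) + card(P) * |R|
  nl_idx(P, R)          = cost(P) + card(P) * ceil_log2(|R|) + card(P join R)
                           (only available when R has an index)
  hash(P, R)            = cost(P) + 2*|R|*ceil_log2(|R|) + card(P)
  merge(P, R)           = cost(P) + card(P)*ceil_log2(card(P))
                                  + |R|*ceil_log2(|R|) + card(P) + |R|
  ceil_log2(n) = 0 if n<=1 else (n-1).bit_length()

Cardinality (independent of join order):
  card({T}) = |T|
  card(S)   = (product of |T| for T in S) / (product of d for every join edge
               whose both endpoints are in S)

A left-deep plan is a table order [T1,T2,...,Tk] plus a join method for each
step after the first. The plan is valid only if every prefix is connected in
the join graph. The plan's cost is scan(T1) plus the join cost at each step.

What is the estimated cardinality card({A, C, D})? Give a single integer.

Tables in S: A(500), C(100), D(250)
Edges inside S: D-C(d=250), C-A(d=20)
numerator = 500 * 100 * 250 = 12500000
denominator = 250 * 20 = 5000
card(S) = 12500000 / 5000 = 2500

2500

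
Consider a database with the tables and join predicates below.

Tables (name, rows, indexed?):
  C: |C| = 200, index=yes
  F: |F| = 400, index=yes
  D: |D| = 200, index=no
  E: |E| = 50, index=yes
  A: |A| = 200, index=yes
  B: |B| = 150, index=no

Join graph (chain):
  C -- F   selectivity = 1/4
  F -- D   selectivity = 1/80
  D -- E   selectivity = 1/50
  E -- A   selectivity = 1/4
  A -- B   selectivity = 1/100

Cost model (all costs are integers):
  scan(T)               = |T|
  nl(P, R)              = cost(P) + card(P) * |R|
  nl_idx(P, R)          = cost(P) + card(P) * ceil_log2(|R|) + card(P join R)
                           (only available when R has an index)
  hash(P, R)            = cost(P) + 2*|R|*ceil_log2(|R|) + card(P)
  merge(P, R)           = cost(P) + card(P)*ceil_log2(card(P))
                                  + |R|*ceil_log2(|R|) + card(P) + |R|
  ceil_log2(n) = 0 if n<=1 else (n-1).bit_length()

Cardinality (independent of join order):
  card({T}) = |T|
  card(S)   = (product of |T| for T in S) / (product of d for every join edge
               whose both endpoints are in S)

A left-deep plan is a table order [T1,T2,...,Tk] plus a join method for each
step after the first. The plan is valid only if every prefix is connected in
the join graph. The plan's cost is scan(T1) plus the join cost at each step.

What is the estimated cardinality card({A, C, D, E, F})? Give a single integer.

Tables in S: A(200), C(200), D(200), E(50), F(400)
Edges inside S: C-F(d=4), F-D(d=80), D-E(d=50), E-A(d=4)
numerator = 200 * 200 * 200 * 50 * 400 = 160000000000
denominator = 4 * 80 * 50 * 4 = 64000
card(S) = 160000000000 / 64000 = 2500000

2500000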